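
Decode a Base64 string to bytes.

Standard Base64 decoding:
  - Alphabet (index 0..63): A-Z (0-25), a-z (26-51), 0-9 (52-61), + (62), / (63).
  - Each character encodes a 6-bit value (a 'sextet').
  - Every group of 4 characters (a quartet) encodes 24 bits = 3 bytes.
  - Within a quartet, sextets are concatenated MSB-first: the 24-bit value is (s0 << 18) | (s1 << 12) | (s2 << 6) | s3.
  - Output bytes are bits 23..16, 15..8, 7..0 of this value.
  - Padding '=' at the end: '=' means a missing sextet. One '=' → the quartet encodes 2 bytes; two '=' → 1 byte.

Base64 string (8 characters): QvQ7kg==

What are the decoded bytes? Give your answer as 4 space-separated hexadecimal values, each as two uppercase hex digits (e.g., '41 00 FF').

Answer: 42 F4 3B 92

Derivation:
After char 0 ('Q'=16): chars_in_quartet=1 acc=0x10 bytes_emitted=0
After char 1 ('v'=47): chars_in_quartet=2 acc=0x42F bytes_emitted=0
After char 2 ('Q'=16): chars_in_quartet=3 acc=0x10BD0 bytes_emitted=0
After char 3 ('7'=59): chars_in_quartet=4 acc=0x42F43B -> emit 42 F4 3B, reset; bytes_emitted=3
After char 4 ('k'=36): chars_in_quartet=1 acc=0x24 bytes_emitted=3
After char 5 ('g'=32): chars_in_quartet=2 acc=0x920 bytes_emitted=3
Padding '==': partial quartet acc=0x920 -> emit 92; bytes_emitted=4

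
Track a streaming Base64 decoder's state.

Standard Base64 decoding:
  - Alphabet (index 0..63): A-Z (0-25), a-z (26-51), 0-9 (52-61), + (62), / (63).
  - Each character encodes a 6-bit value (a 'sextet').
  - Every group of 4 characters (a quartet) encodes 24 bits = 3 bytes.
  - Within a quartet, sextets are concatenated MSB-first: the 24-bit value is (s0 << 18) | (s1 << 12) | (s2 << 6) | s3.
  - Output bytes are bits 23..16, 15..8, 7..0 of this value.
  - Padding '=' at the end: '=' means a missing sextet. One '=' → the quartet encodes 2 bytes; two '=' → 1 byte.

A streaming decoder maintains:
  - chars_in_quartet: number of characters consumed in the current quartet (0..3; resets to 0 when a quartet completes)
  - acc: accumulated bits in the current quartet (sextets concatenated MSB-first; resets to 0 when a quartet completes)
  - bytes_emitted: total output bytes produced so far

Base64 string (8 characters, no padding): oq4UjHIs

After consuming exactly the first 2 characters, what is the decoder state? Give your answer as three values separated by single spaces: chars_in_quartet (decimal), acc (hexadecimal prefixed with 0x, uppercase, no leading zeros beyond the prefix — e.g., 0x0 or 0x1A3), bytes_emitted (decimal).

Answer: 2 0xA2A 0

Derivation:
After char 0 ('o'=40): chars_in_quartet=1 acc=0x28 bytes_emitted=0
After char 1 ('q'=42): chars_in_quartet=2 acc=0xA2A bytes_emitted=0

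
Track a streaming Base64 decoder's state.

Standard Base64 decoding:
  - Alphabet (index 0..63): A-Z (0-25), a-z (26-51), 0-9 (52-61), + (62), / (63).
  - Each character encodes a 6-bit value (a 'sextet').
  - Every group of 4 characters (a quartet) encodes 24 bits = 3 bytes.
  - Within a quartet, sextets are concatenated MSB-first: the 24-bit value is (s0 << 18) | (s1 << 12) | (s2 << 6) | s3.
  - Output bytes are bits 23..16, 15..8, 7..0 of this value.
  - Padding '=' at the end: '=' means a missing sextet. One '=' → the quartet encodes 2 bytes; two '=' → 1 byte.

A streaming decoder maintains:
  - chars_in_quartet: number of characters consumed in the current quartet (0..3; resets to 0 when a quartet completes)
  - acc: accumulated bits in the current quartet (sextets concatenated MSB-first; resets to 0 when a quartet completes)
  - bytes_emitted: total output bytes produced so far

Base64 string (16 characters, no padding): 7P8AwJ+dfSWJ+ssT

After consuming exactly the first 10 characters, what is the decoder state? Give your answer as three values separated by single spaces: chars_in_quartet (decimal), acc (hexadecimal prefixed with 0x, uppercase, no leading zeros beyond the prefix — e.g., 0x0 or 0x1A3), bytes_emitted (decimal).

Answer: 2 0x7D2 6

Derivation:
After char 0 ('7'=59): chars_in_quartet=1 acc=0x3B bytes_emitted=0
After char 1 ('P'=15): chars_in_quartet=2 acc=0xECF bytes_emitted=0
After char 2 ('8'=60): chars_in_quartet=3 acc=0x3B3FC bytes_emitted=0
After char 3 ('A'=0): chars_in_quartet=4 acc=0xECFF00 -> emit EC FF 00, reset; bytes_emitted=3
After char 4 ('w'=48): chars_in_quartet=1 acc=0x30 bytes_emitted=3
After char 5 ('J'=9): chars_in_quartet=2 acc=0xC09 bytes_emitted=3
After char 6 ('+'=62): chars_in_quartet=3 acc=0x3027E bytes_emitted=3
After char 7 ('d'=29): chars_in_quartet=4 acc=0xC09F9D -> emit C0 9F 9D, reset; bytes_emitted=6
After char 8 ('f'=31): chars_in_quartet=1 acc=0x1F bytes_emitted=6
After char 9 ('S'=18): chars_in_quartet=2 acc=0x7D2 bytes_emitted=6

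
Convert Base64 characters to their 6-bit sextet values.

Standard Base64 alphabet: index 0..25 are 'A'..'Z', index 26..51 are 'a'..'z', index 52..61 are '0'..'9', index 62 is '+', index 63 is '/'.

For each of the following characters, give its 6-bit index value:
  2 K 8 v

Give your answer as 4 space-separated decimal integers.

Answer: 54 10 60 47

Derivation:
'2': 0..9 range, 52 + ord('2') − ord('0') = 54
'K': A..Z range, ord('K') − ord('A') = 10
'8': 0..9 range, 52 + ord('8') − ord('0') = 60
'v': a..z range, 26 + ord('v') − ord('a') = 47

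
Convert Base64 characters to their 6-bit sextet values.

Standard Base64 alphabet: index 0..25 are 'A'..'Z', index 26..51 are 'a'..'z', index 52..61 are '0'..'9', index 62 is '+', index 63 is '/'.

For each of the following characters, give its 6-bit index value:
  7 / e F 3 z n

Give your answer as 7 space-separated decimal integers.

Answer: 59 63 30 5 55 51 39

Derivation:
'7': 0..9 range, 52 + ord('7') − ord('0') = 59
'/': index 63
'e': a..z range, 26 + ord('e') − ord('a') = 30
'F': A..Z range, ord('F') − ord('A') = 5
'3': 0..9 range, 52 + ord('3') − ord('0') = 55
'z': a..z range, 26 + ord('z') − ord('a') = 51
'n': a..z range, 26 + ord('n') − ord('a') = 39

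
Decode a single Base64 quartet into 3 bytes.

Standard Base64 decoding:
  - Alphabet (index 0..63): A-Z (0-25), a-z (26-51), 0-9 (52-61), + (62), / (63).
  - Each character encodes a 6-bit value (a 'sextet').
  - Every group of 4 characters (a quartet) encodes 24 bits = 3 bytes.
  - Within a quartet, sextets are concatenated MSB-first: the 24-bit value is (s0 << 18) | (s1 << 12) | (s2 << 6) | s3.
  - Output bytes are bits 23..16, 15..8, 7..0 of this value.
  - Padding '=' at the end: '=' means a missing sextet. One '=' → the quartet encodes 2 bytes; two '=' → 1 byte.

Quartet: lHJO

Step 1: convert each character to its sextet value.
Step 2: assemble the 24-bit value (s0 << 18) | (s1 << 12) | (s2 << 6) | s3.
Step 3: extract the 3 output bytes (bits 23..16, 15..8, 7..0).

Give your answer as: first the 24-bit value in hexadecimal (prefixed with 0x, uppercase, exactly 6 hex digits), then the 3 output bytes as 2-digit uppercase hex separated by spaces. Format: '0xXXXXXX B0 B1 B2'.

Answer: 0x94724E 94 72 4E

Derivation:
Sextets: l=37, H=7, J=9, O=14
24-bit: (37<<18) | (7<<12) | (9<<6) | 14
      = 0x940000 | 0x007000 | 0x000240 | 0x00000E
      = 0x94724E
Bytes: (v>>16)&0xFF=94, (v>>8)&0xFF=72, v&0xFF=4E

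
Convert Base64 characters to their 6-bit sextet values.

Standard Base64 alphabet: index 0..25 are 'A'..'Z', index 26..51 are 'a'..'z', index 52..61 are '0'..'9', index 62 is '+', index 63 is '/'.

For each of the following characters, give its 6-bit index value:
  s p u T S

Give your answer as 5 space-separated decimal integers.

's': a..z range, 26 + ord('s') − ord('a') = 44
'p': a..z range, 26 + ord('p') − ord('a') = 41
'u': a..z range, 26 + ord('u') − ord('a') = 46
'T': A..Z range, ord('T') − ord('A') = 19
'S': A..Z range, ord('S') − ord('A') = 18

Answer: 44 41 46 19 18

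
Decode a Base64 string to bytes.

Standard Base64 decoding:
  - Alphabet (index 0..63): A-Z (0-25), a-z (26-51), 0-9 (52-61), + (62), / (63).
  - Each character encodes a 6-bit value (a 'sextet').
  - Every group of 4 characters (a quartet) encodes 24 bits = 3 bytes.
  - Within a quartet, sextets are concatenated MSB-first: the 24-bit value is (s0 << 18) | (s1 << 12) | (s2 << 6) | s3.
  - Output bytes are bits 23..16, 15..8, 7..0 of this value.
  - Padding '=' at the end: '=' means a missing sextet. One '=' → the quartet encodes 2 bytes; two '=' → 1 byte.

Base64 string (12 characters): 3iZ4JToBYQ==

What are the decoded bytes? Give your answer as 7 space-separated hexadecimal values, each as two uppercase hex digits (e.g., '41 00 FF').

After char 0 ('3'=55): chars_in_quartet=1 acc=0x37 bytes_emitted=0
After char 1 ('i'=34): chars_in_quartet=2 acc=0xDE2 bytes_emitted=0
After char 2 ('Z'=25): chars_in_quartet=3 acc=0x37899 bytes_emitted=0
After char 3 ('4'=56): chars_in_quartet=4 acc=0xDE2678 -> emit DE 26 78, reset; bytes_emitted=3
After char 4 ('J'=9): chars_in_quartet=1 acc=0x9 bytes_emitted=3
After char 5 ('T'=19): chars_in_quartet=2 acc=0x253 bytes_emitted=3
After char 6 ('o'=40): chars_in_quartet=3 acc=0x94E8 bytes_emitted=3
After char 7 ('B'=1): chars_in_quartet=4 acc=0x253A01 -> emit 25 3A 01, reset; bytes_emitted=6
After char 8 ('Y'=24): chars_in_quartet=1 acc=0x18 bytes_emitted=6
After char 9 ('Q'=16): chars_in_quartet=2 acc=0x610 bytes_emitted=6
Padding '==': partial quartet acc=0x610 -> emit 61; bytes_emitted=7

Answer: DE 26 78 25 3A 01 61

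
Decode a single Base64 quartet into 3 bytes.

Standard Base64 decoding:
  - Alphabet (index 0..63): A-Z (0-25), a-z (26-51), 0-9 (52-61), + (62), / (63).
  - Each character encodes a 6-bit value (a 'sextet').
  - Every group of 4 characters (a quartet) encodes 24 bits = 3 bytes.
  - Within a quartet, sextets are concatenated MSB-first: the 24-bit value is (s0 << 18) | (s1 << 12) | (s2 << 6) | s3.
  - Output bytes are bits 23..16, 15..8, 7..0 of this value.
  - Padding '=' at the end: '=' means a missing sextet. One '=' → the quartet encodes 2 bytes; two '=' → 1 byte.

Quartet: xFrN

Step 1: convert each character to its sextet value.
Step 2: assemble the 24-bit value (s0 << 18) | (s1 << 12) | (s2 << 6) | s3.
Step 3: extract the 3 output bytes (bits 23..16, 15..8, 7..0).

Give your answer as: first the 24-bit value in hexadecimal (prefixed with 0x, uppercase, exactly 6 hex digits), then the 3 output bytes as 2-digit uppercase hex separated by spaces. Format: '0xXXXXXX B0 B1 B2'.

Answer: 0xC45ACD C4 5A CD

Derivation:
Sextets: x=49, F=5, r=43, N=13
24-bit: (49<<18) | (5<<12) | (43<<6) | 13
      = 0xC40000 | 0x005000 | 0x000AC0 | 0x00000D
      = 0xC45ACD
Bytes: (v>>16)&0xFF=C4, (v>>8)&0xFF=5A, v&0xFF=CD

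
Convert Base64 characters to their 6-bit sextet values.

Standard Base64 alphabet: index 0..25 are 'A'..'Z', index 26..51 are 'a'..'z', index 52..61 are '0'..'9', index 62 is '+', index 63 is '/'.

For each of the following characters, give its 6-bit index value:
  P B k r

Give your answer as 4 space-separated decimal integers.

Answer: 15 1 36 43

Derivation:
'P': A..Z range, ord('P') − ord('A') = 15
'B': A..Z range, ord('B') − ord('A') = 1
'k': a..z range, 26 + ord('k') − ord('a') = 36
'r': a..z range, 26 + ord('r') − ord('a') = 43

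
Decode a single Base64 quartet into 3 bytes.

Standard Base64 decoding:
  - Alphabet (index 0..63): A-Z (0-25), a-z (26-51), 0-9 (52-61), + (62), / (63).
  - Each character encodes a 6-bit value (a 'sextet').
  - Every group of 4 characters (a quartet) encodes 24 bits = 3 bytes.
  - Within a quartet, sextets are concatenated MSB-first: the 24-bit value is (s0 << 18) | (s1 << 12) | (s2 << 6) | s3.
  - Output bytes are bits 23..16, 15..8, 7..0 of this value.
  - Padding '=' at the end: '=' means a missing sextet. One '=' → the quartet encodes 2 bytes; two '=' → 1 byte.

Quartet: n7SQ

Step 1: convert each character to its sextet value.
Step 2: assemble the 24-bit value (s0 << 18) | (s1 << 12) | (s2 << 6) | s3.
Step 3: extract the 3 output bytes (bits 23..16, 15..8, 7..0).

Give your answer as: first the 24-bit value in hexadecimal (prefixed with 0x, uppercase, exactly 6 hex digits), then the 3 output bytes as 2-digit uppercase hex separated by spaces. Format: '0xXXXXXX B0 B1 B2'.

Answer: 0x9FB490 9F B4 90

Derivation:
Sextets: n=39, 7=59, S=18, Q=16
24-bit: (39<<18) | (59<<12) | (18<<6) | 16
      = 0x9C0000 | 0x03B000 | 0x000480 | 0x000010
      = 0x9FB490
Bytes: (v>>16)&0xFF=9F, (v>>8)&0xFF=B4, v&0xFF=90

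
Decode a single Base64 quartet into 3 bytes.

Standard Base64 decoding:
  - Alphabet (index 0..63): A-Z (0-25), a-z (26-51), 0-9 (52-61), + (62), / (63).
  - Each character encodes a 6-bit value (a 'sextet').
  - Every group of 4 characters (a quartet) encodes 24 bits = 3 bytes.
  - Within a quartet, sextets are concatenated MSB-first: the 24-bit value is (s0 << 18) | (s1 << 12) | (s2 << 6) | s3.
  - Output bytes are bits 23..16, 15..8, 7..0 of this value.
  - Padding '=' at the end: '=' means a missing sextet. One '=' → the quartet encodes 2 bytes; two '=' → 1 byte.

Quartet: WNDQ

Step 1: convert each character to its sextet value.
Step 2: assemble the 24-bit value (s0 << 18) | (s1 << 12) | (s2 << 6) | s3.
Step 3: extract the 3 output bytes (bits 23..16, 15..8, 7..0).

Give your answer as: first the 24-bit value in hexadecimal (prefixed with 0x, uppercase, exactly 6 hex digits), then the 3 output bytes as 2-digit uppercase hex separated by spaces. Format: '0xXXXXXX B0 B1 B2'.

Sextets: W=22, N=13, D=3, Q=16
24-bit: (22<<18) | (13<<12) | (3<<6) | 16
      = 0x580000 | 0x00D000 | 0x0000C0 | 0x000010
      = 0x58D0D0
Bytes: (v>>16)&0xFF=58, (v>>8)&0xFF=D0, v&0xFF=D0

Answer: 0x58D0D0 58 D0 D0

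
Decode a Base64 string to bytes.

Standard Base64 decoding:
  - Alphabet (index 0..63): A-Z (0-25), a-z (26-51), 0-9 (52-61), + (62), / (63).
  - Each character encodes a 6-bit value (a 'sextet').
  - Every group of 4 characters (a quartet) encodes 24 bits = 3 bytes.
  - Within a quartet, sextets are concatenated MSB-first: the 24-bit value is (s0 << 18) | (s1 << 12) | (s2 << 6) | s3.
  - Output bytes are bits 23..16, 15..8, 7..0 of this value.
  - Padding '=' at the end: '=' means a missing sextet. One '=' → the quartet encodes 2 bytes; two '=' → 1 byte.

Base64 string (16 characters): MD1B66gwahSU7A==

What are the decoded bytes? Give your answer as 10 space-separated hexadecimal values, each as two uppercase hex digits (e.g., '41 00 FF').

After char 0 ('M'=12): chars_in_quartet=1 acc=0xC bytes_emitted=0
After char 1 ('D'=3): chars_in_quartet=2 acc=0x303 bytes_emitted=0
After char 2 ('1'=53): chars_in_quartet=3 acc=0xC0F5 bytes_emitted=0
After char 3 ('B'=1): chars_in_quartet=4 acc=0x303D41 -> emit 30 3D 41, reset; bytes_emitted=3
After char 4 ('6'=58): chars_in_quartet=1 acc=0x3A bytes_emitted=3
After char 5 ('6'=58): chars_in_quartet=2 acc=0xEBA bytes_emitted=3
After char 6 ('g'=32): chars_in_quartet=3 acc=0x3AEA0 bytes_emitted=3
After char 7 ('w'=48): chars_in_quartet=4 acc=0xEBA830 -> emit EB A8 30, reset; bytes_emitted=6
After char 8 ('a'=26): chars_in_quartet=1 acc=0x1A bytes_emitted=6
After char 9 ('h'=33): chars_in_quartet=2 acc=0x6A1 bytes_emitted=6
After char 10 ('S'=18): chars_in_quartet=3 acc=0x1A852 bytes_emitted=6
After char 11 ('U'=20): chars_in_quartet=4 acc=0x6A1494 -> emit 6A 14 94, reset; bytes_emitted=9
After char 12 ('7'=59): chars_in_quartet=1 acc=0x3B bytes_emitted=9
After char 13 ('A'=0): chars_in_quartet=2 acc=0xEC0 bytes_emitted=9
Padding '==': partial quartet acc=0xEC0 -> emit EC; bytes_emitted=10

Answer: 30 3D 41 EB A8 30 6A 14 94 EC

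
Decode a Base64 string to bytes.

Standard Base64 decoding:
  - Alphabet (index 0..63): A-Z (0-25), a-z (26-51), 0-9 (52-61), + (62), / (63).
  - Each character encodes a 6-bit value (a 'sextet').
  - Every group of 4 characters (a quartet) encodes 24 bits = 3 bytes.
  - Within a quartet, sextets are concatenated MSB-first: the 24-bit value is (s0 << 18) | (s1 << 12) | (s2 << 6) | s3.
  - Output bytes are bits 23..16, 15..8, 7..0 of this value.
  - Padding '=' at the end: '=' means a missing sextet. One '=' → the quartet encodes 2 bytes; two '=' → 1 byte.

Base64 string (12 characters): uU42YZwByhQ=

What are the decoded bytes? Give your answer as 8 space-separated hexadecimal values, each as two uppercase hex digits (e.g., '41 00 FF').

Answer: B9 4E 36 61 9C 01 CA 14

Derivation:
After char 0 ('u'=46): chars_in_quartet=1 acc=0x2E bytes_emitted=0
After char 1 ('U'=20): chars_in_quartet=2 acc=0xB94 bytes_emitted=0
After char 2 ('4'=56): chars_in_quartet=3 acc=0x2E538 bytes_emitted=0
After char 3 ('2'=54): chars_in_quartet=4 acc=0xB94E36 -> emit B9 4E 36, reset; bytes_emitted=3
After char 4 ('Y'=24): chars_in_quartet=1 acc=0x18 bytes_emitted=3
After char 5 ('Z'=25): chars_in_quartet=2 acc=0x619 bytes_emitted=3
After char 6 ('w'=48): chars_in_quartet=3 acc=0x18670 bytes_emitted=3
After char 7 ('B'=1): chars_in_quartet=4 acc=0x619C01 -> emit 61 9C 01, reset; bytes_emitted=6
After char 8 ('y'=50): chars_in_quartet=1 acc=0x32 bytes_emitted=6
After char 9 ('h'=33): chars_in_quartet=2 acc=0xCA1 bytes_emitted=6
After char 10 ('Q'=16): chars_in_quartet=3 acc=0x32850 bytes_emitted=6
Padding '=': partial quartet acc=0x32850 -> emit CA 14; bytes_emitted=8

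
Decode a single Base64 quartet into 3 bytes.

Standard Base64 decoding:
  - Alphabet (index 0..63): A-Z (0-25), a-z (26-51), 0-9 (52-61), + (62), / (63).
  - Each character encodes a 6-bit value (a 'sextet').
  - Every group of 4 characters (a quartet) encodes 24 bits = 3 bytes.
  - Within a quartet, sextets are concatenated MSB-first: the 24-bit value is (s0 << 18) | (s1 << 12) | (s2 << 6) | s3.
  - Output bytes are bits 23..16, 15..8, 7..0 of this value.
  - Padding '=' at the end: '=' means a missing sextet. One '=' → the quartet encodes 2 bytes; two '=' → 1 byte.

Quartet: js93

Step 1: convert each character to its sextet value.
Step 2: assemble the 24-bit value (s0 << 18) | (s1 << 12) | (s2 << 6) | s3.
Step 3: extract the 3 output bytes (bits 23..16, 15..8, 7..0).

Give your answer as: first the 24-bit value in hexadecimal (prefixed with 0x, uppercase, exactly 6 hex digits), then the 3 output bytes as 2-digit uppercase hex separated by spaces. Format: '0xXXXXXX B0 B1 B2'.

Sextets: j=35, s=44, 9=61, 3=55
24-bit: (35<<18) | (44<<12) | (61<<6) | 55
      = 0x8C0000 | 0x02C000 | 0x000F40 | 0x000037
      = 0x8ECF77
Bytes: (v>>16)&0xFF=8E, (v>>8)&0xFF=CF, v&0xFF=77

Answer: 0x8ECF77 8E CF 77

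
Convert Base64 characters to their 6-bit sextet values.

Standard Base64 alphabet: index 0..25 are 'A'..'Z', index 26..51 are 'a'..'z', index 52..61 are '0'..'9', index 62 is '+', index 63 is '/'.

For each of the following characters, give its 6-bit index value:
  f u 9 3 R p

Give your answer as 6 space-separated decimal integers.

'f': a..z range, 26 + ord('f') − ord('a') = 31
'u': a..z range, 26 + ord('u') − ord('a') = 46
'9': 0..9 range, 52 + ord('9') − ord('0') = 61
'3': 0..9 range, 52 + ord('3') − ord('0') = 55
'R': A..Z range, ord('R') − ord('A') = 17
'p': a..z range, 26 + ord('p') − ord('a') = 41

Answer: 31 46 61 55 17 41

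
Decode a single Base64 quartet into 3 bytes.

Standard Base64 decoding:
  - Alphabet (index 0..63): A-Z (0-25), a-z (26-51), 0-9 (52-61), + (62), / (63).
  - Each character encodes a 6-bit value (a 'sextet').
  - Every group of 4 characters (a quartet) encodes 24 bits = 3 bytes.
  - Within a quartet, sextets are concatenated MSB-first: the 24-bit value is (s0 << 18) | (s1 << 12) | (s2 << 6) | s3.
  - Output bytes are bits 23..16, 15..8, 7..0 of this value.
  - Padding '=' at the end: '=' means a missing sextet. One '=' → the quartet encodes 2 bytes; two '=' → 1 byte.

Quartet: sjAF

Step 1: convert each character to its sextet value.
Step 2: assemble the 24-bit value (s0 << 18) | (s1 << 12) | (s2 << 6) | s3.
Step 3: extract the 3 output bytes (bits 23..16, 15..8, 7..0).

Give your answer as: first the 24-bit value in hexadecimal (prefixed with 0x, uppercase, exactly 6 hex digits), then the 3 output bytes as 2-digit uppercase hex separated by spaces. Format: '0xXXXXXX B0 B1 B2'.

Sextets: s=44, j=35, A=0, F=5
24-bit: (44<<18) | (35<<12) | (0<<6) | 5
      = 0xB00000 | 0x023000 | 0x000000 | 0x000005
      = 0xB23005
Bytes: (v>>16)&0xFF=B2, (v>>8)&0xFF=30, v&0xFF=05

Answer: 0xB23005 B2 30 05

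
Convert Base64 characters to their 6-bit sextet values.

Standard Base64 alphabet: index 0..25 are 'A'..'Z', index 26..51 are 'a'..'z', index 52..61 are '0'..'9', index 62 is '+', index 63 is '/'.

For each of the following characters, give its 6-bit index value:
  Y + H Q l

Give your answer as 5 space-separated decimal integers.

'Y': A..Z range, ord('Y') − ord('A') = 24
'+': index 62
'H': A..Z range, ord('H') − ord('A') = 7
'Q': A..Z range, ord('Q') − ord('A') = 16
'l': a..z range, 26 + ord('l') − ord('a') = 37

Answer: 24 62 7 16 37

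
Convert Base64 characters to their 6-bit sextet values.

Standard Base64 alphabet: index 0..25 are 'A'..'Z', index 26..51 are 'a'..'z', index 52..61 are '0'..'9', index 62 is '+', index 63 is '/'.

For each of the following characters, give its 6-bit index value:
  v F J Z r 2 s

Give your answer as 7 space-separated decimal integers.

'v': a..z range, 26 + ord('v') − ord('a') = 47
'F': A..Z range, ord('F') − ord('A') = 5
'J': A..Z range, ord('J') − ord('A') = 9
'Z': A..Z range, ord('Z') − ord('A') = 25
'r': a..z range, 26 + ord('r') − ord('a') = 43
'2': 0..9 range, 52 + ord('2') − ord('0') = 54
's': a..z range, 26 + ord('s') − ord('a') = 44

Answer: 47 5 9 25 43 54 44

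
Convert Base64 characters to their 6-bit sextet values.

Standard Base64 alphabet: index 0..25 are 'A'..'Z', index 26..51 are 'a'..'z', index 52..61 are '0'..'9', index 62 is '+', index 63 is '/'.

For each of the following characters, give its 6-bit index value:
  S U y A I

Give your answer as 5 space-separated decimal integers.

Answer: 18 20 50 0 8

Derivation:
'S': A..Z range, ord('S') − ord('A') = 18
'U': A..Z range, ord('U') − ord('A') = 20
'y': a..z range, 26 + ord('y') − ord('a') = 50
'A': A..Z range, ord('A') − ord('A') = 0
'I': A..Z range, ord('I') − ord('A') = 8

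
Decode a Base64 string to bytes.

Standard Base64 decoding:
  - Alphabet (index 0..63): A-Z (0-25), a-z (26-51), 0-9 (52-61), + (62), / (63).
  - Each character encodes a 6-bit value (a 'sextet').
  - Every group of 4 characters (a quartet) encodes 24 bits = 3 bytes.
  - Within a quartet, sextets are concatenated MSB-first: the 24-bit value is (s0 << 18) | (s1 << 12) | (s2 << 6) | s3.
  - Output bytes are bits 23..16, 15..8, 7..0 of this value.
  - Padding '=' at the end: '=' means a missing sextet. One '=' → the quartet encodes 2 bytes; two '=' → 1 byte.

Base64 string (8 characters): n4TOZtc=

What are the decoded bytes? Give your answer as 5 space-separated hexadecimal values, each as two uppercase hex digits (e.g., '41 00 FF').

After char 0 ('n'=39): chars_in_quartet=1 acc=0x27 bytes_emitted=0
After char 1 ('4'=56): chars_in_quartet=2 acc=0x9F8 bytes_emitted=0
After char 2 ('T'=19): chars_in_quartet=3 acc=0x27E13 bytes_emitted=0
After char 3 ('O'=14): chars_in_quartet=4 acc=0x9F84CE -> emit 9F 84 CE, reset; bytes_emitted=3
After char 4 ('Z'=25): chars_in_quartet=1 acc=0x19 bytes_emitted=3
After char 5 ('t'=45): chars_in_quartet=2 acc=0x66D bytes_emitted=3
After char 6 ('c'=28): chars_in_quartet=3 acc=0x19B5C bytes_emitted=3
Padding '=': partial quartet acc=0x19B5C -> emit 66 D7; bytes_emitted=5

Answer: 9F 84 CE 66 D7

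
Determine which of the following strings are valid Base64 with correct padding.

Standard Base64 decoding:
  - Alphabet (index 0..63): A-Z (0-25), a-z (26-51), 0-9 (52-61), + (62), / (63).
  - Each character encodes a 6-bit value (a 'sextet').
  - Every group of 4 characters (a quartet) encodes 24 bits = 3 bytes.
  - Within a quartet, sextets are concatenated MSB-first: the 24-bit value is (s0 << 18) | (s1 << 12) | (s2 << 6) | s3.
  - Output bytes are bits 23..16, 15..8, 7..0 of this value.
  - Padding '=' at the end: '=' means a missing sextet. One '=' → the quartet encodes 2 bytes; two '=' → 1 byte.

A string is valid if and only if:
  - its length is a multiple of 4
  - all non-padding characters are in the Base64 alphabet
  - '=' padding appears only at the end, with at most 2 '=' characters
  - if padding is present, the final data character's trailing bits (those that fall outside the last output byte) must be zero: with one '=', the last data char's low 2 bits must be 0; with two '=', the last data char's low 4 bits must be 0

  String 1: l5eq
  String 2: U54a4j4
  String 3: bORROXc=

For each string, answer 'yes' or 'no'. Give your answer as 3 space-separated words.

String 1: 'l5eq' → valid
String 2: 'U54a4j4' → invalid (len=7 not mult of 4)
String 3: 'bORROXc=' → valid

Answer: yes no yes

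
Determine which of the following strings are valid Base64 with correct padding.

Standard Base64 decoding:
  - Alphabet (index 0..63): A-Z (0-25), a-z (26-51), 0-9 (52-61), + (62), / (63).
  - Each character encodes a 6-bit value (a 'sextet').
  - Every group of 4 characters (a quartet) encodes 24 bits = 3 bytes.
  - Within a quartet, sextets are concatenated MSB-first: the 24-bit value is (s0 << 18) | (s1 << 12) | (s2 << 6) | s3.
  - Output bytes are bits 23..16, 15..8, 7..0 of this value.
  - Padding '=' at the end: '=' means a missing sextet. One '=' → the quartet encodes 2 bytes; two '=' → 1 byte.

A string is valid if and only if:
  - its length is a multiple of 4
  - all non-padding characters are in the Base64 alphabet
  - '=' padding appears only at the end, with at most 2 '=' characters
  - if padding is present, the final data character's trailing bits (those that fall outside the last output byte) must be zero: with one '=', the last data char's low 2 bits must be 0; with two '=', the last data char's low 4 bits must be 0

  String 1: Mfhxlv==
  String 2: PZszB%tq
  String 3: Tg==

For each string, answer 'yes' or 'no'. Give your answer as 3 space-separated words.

String 1: 'Mfhxlv==' → invalid (bad trailing bits)
String 2: 'PZszB%tq' → invalid (bad char(s): ['%'])
String 3: 'Tg==' → valid

Answer: no no yes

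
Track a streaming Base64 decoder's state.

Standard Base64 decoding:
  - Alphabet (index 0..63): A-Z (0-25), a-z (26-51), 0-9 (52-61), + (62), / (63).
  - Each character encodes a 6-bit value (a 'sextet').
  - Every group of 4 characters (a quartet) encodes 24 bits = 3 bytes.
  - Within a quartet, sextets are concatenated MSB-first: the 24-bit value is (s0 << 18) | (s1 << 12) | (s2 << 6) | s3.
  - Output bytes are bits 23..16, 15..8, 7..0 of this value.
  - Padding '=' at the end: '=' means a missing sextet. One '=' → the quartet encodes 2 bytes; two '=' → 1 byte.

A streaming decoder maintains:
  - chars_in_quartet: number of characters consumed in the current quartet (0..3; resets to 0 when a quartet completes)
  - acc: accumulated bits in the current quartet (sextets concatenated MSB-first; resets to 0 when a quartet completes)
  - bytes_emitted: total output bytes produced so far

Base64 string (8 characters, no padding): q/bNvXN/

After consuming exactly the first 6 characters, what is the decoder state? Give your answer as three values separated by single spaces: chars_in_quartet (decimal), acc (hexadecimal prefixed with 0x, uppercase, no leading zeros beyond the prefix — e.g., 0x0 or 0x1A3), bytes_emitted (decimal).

After char 0 ('q'=42): chars_in_quartet=1 acc=0x2A bytes_emitted=0
After char 1 ('/'=63): chars_in_quartet=2 acc=0xABF bytes_emitted=0
After char 2 ('b'=27): chars_in_quartet=3 acc=0x2AFDB bytes_emitted=0
After char 3 ('N'=13): chars_in_quartet=4 acc=0xABF6CD -> emit AB F6 CD, reset; bytes_emitted=3
After char 4 ('v'=47): chars_in_quartet=1 acc=0x2F bytes_emitted=3
After char 5 ('X'=23): chars_in_quartet=2 acc=0xBD7 bytes_emitted=3

Answer: 2 0xBD7 3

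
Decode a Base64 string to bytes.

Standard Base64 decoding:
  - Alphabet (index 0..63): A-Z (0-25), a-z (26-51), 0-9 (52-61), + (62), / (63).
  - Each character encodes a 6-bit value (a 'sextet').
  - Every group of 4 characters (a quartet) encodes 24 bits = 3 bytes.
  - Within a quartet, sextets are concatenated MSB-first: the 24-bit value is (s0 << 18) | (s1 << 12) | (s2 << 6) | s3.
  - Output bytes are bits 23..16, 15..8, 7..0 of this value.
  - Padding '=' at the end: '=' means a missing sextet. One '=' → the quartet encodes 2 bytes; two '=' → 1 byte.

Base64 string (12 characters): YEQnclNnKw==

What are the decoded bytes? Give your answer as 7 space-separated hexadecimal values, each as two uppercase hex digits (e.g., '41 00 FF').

Answer: 60 44 27 72 53 67 2B

Derivation:
After char 0 ('Y'=24): chars_in_quartet=1 acc=0x18 bytes_emitted=0
After char 1 ('E'=4): chars_in_quartet=2 acc=0x604 bytes_emitted=0
After char 2 ('Q'=16): chars_in_quartet=3 acc=0x18110 bytes_emitted=0
After char 3 ('n'=39): chars_in_quartet=4 acc=0x604427 -> emit 60 44 27, reset; bytes_emitted=3
After char 4 ('c'=28): chars_in_quartet=1 acc=0x1C bytes_emitted=3
After char 5 ('l'=37): chars_in_quartet=2 acc=0x725 bytes_emitted=3
After char 6 ('N'=13): chars_in_quartet=3 acc=0x1C94D bytes_emitted=3
After char 7 ('n'=39): chars_in_quartet=4 acc=0x725367 -> emit 72 53 67, reset; bytes_emitted=6
After char 8 ('K'=10): chars_in_quartet=1 acc=0xA bytes_emitted=6
After char 9 ('w'=48): chars_in_quartet=2 acc=0x2B0 bytes_emitted=6
Padding '==': partial quartet acc=0x2B0 -> emit 2B; bytes_emitted=7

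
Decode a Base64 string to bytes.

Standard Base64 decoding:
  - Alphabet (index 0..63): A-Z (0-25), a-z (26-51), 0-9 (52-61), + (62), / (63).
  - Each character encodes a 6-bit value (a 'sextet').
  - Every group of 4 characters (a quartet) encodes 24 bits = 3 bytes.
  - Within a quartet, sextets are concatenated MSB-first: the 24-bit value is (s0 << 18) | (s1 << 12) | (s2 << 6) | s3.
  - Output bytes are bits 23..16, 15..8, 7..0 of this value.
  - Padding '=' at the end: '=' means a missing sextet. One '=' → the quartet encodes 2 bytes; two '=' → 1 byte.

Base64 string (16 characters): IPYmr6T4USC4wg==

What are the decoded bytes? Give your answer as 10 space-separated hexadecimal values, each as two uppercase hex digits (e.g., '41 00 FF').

Answer: 20 F6 26 AF A4 F8 51 20 B8 C2

Derivation:
After char 0 ('I'=8): chars_in_quartet=1 acc=0x8 bytes_emitted=0
After char 1 ('P'=15): chars_in_quartet=2 acc=0x20F bytes_emitted=0
After char 2 ('Y'=24): chars_in_quartet=3 acc=0x83D8 bytes_emitted=0
After char 3 ('m'=38): chars_in_quartet=4 acc=0x20F626 -> emit 20 F6 26, reset; bytes_emitted=3
After char 4 ('r'=43): chars_in_quartet=1 acc=0x2B bytes_emitted=3
After char 5 ('6'=58): chars_in_quartet=2 acc=0xAFA bytes_emitted=3
After char 6 ('T'=19): chars_in_quartet=3 acc=0x2BE93 bytes_emitted=3
After char 7 ('4'=56): chars_in_quartet=4 acc=0xAFA4F8 -> emit AF A4 F8, reset; bytes_emitted=6
After char 8 ('U'=20): chars_in_quartet=1 acc=0x14 bytes_emitted=6
After char 9 ('S'=18): chars_in_quartet=2 acc=0x512 bytes_emitted=6
After char 10 ('C'=2): chars_in_quartet=3 acc=0x14482 bytes_emitted=6
After char 11 ('4'=56): chars_in_quartet=4 acc=0x5120B8 -> emit 51 20 B8, reset; bytes_emitted=9
After char 12 ('w'=48): chars_in_quartet=1 acc=0x30 bytes_emitted=9
After char 13 ('g'=32): chars_in_quartet=2 acc=0xC20 bytes_emitted=9
Padding '==': partial quartet acc=0xC20 -> emit C2; bytes_emitted=10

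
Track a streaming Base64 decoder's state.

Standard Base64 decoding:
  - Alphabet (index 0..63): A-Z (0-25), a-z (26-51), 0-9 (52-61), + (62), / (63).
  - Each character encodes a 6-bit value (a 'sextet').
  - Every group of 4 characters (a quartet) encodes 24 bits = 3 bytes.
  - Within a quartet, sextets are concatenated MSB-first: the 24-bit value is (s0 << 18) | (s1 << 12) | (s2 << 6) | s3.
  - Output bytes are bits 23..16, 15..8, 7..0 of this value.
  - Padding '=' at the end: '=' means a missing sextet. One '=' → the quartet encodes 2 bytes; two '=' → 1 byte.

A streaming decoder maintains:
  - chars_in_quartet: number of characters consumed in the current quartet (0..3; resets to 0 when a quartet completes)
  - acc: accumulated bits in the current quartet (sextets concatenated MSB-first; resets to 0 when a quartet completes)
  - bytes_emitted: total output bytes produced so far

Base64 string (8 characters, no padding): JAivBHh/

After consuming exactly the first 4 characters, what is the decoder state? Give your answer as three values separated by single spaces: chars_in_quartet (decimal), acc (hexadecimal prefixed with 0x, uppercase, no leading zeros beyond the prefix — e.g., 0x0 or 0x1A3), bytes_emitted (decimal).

Answer: 0 0x0 3

Derivation:
After char 0 ('J'=9): chars_in_quartet=1 acc=0x9 bytes_emitted=0
After char 1 ('A'=0): chars_in_quartet=2 acc=0x240 bytes_emitted=0
After char 2 ('i'=34): chars_in_quartet=3 acc=0x9022 bytes_emitted=0
After char 3 ('v'=47): chars_in_quartet=4 acc=0x2408AF -> emit 24 08 AF, reset; bytes_emitted=3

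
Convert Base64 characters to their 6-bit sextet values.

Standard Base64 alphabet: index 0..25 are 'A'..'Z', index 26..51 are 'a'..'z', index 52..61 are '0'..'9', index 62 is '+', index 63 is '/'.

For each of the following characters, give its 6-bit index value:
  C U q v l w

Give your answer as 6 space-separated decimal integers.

'C': A..Z range, ord('C') − ord('A') = 2
'U': A..Z range, ord('U') − ord('A') = 20
'q': a..z range, 26 + ord('q') − ord('a') = 42
'v': a..z range, 26 + ord('v') − ord('a') = 47
'l': a..z range, 26 + ord('l') − ord('a') = 37
'w': a..z range, 26 + ord('w') − ord('a') = 48

Answer: 2 20 42 47 37 48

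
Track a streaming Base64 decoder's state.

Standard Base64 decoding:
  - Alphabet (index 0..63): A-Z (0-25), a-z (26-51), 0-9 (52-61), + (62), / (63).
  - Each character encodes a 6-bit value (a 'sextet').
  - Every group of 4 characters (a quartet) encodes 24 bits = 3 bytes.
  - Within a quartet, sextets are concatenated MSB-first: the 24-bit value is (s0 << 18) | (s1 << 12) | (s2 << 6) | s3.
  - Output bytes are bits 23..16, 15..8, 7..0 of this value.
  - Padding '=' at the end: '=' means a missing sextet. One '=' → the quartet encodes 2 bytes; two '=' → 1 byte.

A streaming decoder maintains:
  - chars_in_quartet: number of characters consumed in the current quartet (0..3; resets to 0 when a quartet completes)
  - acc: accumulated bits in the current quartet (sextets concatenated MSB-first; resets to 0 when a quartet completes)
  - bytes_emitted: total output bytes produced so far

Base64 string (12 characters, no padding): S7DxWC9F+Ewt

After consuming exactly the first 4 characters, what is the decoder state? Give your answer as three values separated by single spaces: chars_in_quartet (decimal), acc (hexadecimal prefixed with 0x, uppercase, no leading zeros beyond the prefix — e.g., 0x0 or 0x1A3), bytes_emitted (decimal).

After char 0 ('S'=18): chars_in_quartet=1 acc=0x12 bytes_emitted=0
After char 1 ('7'=59): chars_in_quartet=2 acc=0x4BB bytes_emitted=0
After char 2 ('D'=3): chars_in_quartet=3 acc=0x12EC3 bytes_emitted=0
After char 3 ('x'=49): chars_in_quartet=4 acc=0x4BB0F1 -> emit 4B B0 F1, reset; bytes_emitted=3

Answer: 0 0x0 3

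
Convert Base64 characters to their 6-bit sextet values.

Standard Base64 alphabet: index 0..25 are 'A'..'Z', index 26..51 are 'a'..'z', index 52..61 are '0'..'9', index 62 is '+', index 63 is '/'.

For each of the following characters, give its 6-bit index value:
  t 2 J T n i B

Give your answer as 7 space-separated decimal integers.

't': a..z range, 26 + ord('t') − ord('a') = 45
'2': 0..9 range, 52 + ord('2') − ord('0') = 54
'J': A..Z range, ord('J') − ord('A') = 9
'T': A..Z range, ord('T') − ord('A') = 19
'n': a..z range, 26 + ord('n') − ord('a') = 39
'i': a..z range, 26 + ord('i') − ord('a') = 34
'B': A..Z range, ord('B') − ord('A') = 1

Answer: 45 54 9 19 39 34 1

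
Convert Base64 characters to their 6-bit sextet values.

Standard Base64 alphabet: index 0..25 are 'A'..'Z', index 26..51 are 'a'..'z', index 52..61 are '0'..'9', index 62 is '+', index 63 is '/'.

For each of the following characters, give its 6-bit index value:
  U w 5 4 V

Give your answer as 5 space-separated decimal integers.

'U': A..Z range, ord('U') − ord('A') = 20
'w': a..z range, 26 + ord('w') − ord('a') = 48
'5': 0..9 range, 52 + ord('5') − ord('0') = 57
'4': 0..9 range, 52 + ord('4') − ord('0') = 56
'V': A..Z range, ord('V') − ord('A') = 21

Answer: 20 48 57 56 21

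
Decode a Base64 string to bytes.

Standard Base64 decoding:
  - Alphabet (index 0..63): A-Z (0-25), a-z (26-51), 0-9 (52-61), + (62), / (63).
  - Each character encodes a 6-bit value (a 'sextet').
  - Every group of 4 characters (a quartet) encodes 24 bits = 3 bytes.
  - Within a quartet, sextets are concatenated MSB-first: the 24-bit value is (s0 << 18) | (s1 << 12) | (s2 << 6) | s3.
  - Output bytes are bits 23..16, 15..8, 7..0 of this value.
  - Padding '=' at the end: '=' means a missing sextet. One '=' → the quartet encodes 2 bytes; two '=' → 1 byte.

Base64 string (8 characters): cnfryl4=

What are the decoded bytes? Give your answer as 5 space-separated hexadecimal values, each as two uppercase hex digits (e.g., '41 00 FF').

Answer: 72 77 EB CA 5E

Derivation:
After char 0 ('c'=28): chars_in_quartet=1 acc=0x1C bytes_emitted=0
After char 1 ('n'=39): chars_in_quartet=2 acc=0x727 bytes_emitted=0
After char 2 ('f'=31): chars_in_quartet=3 acc=0x1C9DF bytes_emitted=0
After char 3 ('r'=43): chars_in_quartet=4 acc=0x7277EB -> emit 72 77 EB, reset; bytes_emitted=3
After char 4 ('y'=50): chars_in_quartet=1 acc=0x32 bytes_emitted=3
After char 5 ('l'=37): chars_in_quartet=2 acc=0xCA5 bytes_emitted=3
After char 6 ('4'=56): chars_in_quartet=3 acc=0x32978 bytes_emitted=3
Padding '=': partial quartet acc=0x32978 -> emit CA 5E; bytes_emitted=5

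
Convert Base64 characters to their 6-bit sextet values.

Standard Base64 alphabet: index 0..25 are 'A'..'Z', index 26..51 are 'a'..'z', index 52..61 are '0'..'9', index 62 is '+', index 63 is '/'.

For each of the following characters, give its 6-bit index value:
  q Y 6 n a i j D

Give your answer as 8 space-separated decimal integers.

'q': a..z range, 26 + ord('q') − ord('a') = 42
'Y': A..Z range, ord('Y') − ord('A') = 24
'6': 0..9 range, 52 + ord('6') − ord('0') = 58
'n': a..z range, 26 + ord('n') − ord('a') = 39
'a': a..z range, 26 + ord('a') − ord('a') = 26
'i': a..z range, 26 + ord('i') − ord('a') = 34
'j': a..z range, 26 + ord('j') − ord('a') = 35
'D': A..Z range, ord('D') − ord('A') = 3

Answer: 42 24 58 39 26 34 35 3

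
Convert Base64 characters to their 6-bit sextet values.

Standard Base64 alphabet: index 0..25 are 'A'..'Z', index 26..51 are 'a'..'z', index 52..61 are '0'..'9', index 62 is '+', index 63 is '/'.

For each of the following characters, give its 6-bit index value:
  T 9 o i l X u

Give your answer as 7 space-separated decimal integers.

Answer: 19 61 40 34 37 23 46

Derivation:
'T': A..Z range, ord('T') − ord('A') = 19
'9': 0..9 range, 52 + ord('9') − ord('0') = 61
'o': a..z range, 26 + ord('o') − ord('a') = 40
'i': a..z range, 26 + ord('i') − ord('a') = 34
'l': a..z range, 26 + ord('l') − ord('a') = 37
'X': A..Z range, ord('X') − ord('A') = 23
'u': a..z range, 26 + ord('u') − ord('a') = 46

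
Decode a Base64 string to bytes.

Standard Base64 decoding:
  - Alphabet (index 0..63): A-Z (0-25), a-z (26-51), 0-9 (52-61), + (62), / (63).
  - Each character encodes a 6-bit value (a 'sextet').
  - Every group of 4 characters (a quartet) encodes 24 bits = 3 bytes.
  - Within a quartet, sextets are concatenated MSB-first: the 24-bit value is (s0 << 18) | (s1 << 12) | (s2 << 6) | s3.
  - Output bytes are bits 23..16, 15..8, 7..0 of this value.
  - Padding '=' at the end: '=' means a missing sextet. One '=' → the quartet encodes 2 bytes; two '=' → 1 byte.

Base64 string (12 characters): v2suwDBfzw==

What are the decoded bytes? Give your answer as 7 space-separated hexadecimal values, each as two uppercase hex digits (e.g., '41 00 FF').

After char 0 ('v'=47): chars_in_quartet=1 acc=0x2F bytes_emitted=0
After char 1 ('2'=54): chars_in_quartet=2 acc=0xBF6 bytes_emitted=0
After char 2 ('s'=44): chars_in_quartet=3 acc=0x2FDAC bytes_emitted=0
After char 3 ('u'=46): chars_in_quartet=4 acc=0xBF6B2E -> emit BF 6B 2E, reset; bytes_emitted=3
After char 4 ('w'=48): chars_in_quartet=1 acc=0x30 bytes_emitted=3
After char 5 ('D'=3): chars_in_quartet=2 acc=0xC03 bytes_emitted=3
After char 6 ('B'=1): chars_in_quartet=3 acc=0x300C1 bytes_emitted=3
After char 7 ('f'=31): chars_in_quartet=4 acc=0xC0305F -> emit C0 30 5F, reset; bytes_emitted=6
After char 8 ('z'=51): chars_in_quartet=1 acc=0x33 bytes_emitted=6
After char 9 ('w'=48): chars_in_quartet=2 acc=0xCF0 bytes_emitted=6
Padding '==': partial quartet acc=0xCF0 -> emit CF; bytes_emitted=7

Answer: BF 6B 2E C0 30 5F CF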